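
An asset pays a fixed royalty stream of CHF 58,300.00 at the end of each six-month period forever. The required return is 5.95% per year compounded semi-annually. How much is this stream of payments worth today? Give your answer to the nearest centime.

Periodic rate r = 0.0595/2 per half-year.
Level perpetuity: PV = PMT / r = 58,300 / (0.0595/2) = CHF 1,959,663.87.

CHF 1,959,663.87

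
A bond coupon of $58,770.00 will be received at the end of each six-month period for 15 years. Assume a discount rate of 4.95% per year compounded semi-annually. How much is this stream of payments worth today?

$1,234,183.61

This is an ordinary annuity: 30 payments of $58,770.00 at the end of each six-month period.
Periodic rate r = 0.0495/2 per half-year; n is counted in half-years.
PV = PMT × [(1 − (1+r)^−n)/r] = 58,770 × [1 − (1+r)^−30] / r = $1,234,183.61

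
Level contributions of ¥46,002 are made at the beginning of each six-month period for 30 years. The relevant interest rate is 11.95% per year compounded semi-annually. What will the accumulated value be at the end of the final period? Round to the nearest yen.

This is an annuity due: 60 deposits of ¥46,002 at the beginning of each six-month period.
Periodic rate r = 0.1195/2 per half-year; n is counted in half-years.
FV = PMT × [((1+r)^n − 1)/r] × (1+r) = 46,002 × [(1+r)^60 − 1] / r × (1+r) = ¥25,720,841

¥25,720,841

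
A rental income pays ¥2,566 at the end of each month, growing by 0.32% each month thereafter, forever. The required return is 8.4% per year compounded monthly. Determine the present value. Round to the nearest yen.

¥675,263

Periodic rate r = 0.084/12 per month.
Growing perpetuity (Gordon): PV = PMT₁ / (r − g) = 2,566 / (r − 0.0032) = ¥675,263.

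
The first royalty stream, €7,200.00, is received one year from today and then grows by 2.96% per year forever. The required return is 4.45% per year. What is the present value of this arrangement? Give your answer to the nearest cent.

Periodic rate r = 0.0445 per year.
Growing perpetuity (Gordon): PV = PMT₁ / (r − g) = 7,200 / (r − 0.0296) = €483,221.48.

€483,221.48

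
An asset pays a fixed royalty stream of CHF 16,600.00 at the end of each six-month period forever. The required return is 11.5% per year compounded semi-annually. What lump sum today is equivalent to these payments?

CHF 288,695.65

Periodic rate r = 0.115/2 per half-year.
Level perpetuity: PV = PMT / r = 16,600 / (0.115/2) = CHF 288,695.65.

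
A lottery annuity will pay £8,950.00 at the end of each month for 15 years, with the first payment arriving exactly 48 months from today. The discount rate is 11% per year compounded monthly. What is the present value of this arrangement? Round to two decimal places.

Ordinary annuity of 180 payments, first payment at period 48.
Periodic rate r = 0.11/12 per month; n is counted in months.
The ordinary-annuity PV formula values the stream one period before the first payment (period 47); discount that back 47 periods:
PV₀ = 8,950 × [1 − (1+r)^−180] / r × (1+r)^−47 = £512,814.61

£512,814.61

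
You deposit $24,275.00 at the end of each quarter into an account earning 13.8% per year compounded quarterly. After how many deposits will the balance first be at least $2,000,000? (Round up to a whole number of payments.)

Periodic rate r = 0.138/4 per quarter; n is counted in quarters.
Ordinary annuity FV: 2,000,000 = 24,275 × [((1+r)^n − 1)/r].
(1+r)^n = 1 + 2,000,000 × r / 24,275, so n = ln(1 + 2,000,000·r/24,275) / ln(1+r) = 39.69.
Round up to a whole number of payments: n = 40.

40 payments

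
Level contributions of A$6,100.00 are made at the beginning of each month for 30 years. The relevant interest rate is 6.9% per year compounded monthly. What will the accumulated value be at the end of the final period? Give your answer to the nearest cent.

A$7,338,594.82

This is an annuity due: 360 deposits of A$6,100.00 at the beginning of each month.
Periodic rate r = 0.069/12 per month; n is counted in months.
FV = PMT × [((1+r)^n − 1)/r] × (1+r) = 6,100 × [(1+r)^360 − 1] / r × (1+r) = A$7,338,594.82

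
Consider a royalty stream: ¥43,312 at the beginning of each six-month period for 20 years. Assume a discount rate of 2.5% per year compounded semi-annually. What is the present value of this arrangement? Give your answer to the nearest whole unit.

This is an annuity due: 40 payments of ¥43,312 at the beginning of each six-month period.
Periodic rate r = 0.025/2 per half-year; n is counted in half-years.
PV = PMT × [(1 − (1+r)^−n)/r] × (1+r) = 43,312 × [1 − (1+r)^−40] / r × (1+r) = ¥1,373,793

¥1,373,793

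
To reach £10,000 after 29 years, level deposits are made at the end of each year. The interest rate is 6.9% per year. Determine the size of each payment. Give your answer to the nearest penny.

£116.48

Level ordinary annuity; solve FV = PMT × [((1+r)^n − 1)/r] for PMT.
Periodic rate r = 0.069 per year.
With n = 29: PMT = 10,000 / ([((1+r)^n − 1)/r]) = £116.48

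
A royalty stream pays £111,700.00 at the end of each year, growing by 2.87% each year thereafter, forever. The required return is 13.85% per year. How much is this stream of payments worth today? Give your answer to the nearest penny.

£1,017,304.19

Periodic rate r = 0.1385 per year.
Growing perpetuity (Gordon): PV = PMT₁ / (r − g) = 111,700 / (r − 0.0287) = £1,017,304.19.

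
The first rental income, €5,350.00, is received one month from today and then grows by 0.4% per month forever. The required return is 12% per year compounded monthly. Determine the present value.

€891,666.67

Periodic rate r = 0.12/12 per month.
Growing perpetuity (Gordon): PV = PMT₁ / (r − g) = 5,350 / (r − 0.004) = €891,666.67.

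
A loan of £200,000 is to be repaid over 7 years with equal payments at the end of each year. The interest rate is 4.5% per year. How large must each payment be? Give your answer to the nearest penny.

Level ordinary annuity; solve PV = PMT × [(1 − (1+r)^−n)/r] for PMT.
Periodic rate r = 0.045 per year.
With n = 7: PMT = 200,000 / ([(1 − (1+r)^−n)/r]) = £33,940.29

£33,940.29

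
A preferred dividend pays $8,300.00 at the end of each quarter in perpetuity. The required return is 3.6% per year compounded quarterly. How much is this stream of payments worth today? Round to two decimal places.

$922,222.22

Periodic rate r = 0.036/4 per quarter.
Level perpetuity: PV = PMT / r = 8,300 / (0.036/4) = $922,222.22.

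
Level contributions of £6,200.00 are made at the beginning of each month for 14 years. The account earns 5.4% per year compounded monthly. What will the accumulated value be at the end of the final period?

£1,558,540.84

This is an annuity due: 168 deposits of £6,200.00 at the beginning of each month.
Periodic rate r = 0.054/12 per month; n is counted in months.
FV = PMT × [((1+r)^n − 1)/r] × (1+r) = 6,200 × [(1+r)^168 − 1] / r × (1+r) = £1,558,540.84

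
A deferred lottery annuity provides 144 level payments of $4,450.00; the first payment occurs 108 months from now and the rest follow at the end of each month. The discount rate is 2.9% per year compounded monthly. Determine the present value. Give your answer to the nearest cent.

$417,580.60

Ordinary annuity of 144 payments, first payment at period 108.
Periodic rate r = 0.029/12 per month; n is counted in months.
The ordinary-annuity PV formula values the stream one period before the first payment (period 107); discount that back 107 periods:
PV₀ = 4,450 × [1 − (1+r)^−144] / r × (1+r)^−107 = $417,580.60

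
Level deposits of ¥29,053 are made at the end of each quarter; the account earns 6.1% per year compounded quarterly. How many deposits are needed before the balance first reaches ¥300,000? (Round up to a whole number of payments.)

10 payments

Periodic rate r = 0.061/4 per quarter; n is counted in quarters.
Ordinary annuity FV: 300,000 = 29,053 × [((1+r)^n − 1)/r].
(1+r)^n = 1 + 300,000 × r / 29,053, so n = ln(1 + 300,000·r/29,053) / ln(1+r) = 9.66.
Round up to a whole number of payments: n = 10.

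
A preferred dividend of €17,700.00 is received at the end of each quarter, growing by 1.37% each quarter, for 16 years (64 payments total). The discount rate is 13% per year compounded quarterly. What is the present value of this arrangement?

€651,049.56

Periodic rate r = 0.13/4 per quarter; n is counted in quarters.
Growing ordinary annuity: PV = PMT₁ × [1 − ((1+g)/(1+r))^n] / (r − g) = 17,700 × [1 − ((1+0.0137)/(1+r))^64] / (r − 0.0137) = €651,049.56.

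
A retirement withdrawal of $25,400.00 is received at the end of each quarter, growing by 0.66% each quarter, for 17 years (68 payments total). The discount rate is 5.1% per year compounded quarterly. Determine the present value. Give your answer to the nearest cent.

$1,400,623.11

Periodic rate r = 0.051/4 per quarter; n is counted in quarters.
Growing ordinary annuity: PV = PMT₁ × [1 − ((1+g)/(1+r))^n] / (r − g) = 25,400 × [1 − ((1+0.0066)/(1+r))^68] / (r − 0.0066) = $1,400,623.11.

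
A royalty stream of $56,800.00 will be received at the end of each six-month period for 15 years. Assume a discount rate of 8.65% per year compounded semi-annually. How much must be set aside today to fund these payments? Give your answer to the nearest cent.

$944,563.14

This is an ordinary annuity: 30 payments of $56,800.00 at the end of each six-month period.
Periodic rate r = 0.0865/2 per half-year; n is counted in half-years.
PV = PMT × [(1 − (1+r)^−n)/r] = 56,800 × [1 − (1+r)^−30] / r = $944,563.14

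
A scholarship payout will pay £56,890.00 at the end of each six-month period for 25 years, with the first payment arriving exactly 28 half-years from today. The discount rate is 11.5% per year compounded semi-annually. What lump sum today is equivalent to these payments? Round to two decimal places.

£205,315.24

Ordinary annuity of 50 payments, first payment at period 28.
Periodic rate r = 0.115/2 per half-year; n is counted in half-years.
The ordinary-annuity PV formula values the stream one period before the first payment (period 27); discount that back 27 periods:
PV₀ = 56,890 × [1 − (1+r)^−50] / r × (1+r)^−27 = £205,315.24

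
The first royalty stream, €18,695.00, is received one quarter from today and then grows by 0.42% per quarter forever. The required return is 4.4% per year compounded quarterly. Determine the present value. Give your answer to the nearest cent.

€2,749,264.71

Periodic rate r = 0.044/4 per quarter.
Growing perpetuity (Gordon): PV = PMT₁ / (r − g) = 18,695 / (r − 0.0042) = €2,749,264.71.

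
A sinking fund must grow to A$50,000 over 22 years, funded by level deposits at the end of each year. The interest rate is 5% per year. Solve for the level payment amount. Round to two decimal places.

Level ordinary annuity; solve FV = PMT × [((1+r)^n − 1)/r] for PMT.
Periodic rate r = 0.05 per year.
With n = 22: PMT = 50,000 / ([((1+r)^n − 1)/r]) = A$1,298.53

A$1,298.53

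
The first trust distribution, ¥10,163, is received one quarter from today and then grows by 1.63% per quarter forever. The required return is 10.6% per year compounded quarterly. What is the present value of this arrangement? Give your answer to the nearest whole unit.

¥996,373

Periodic rate r = 0.106/4 per quarter.
Growing perpetuity (Gordon): PV = PMT₁ / (r − g) = 10,163 / (r − 0.0163) = ¥996,373.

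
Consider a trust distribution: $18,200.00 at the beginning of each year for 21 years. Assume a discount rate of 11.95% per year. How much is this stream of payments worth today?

$154,571.04

This is an annuity due: 21 payments of $18,200.00 at the beginning of each year.
Periodic rate r = 0.1195 per year.
PV = PMT × [(1 − (1+r)^−n)/r] × (1+r) = 18,200 × [1 − (1+r)^−21] / r × (1+r) = $154,571.04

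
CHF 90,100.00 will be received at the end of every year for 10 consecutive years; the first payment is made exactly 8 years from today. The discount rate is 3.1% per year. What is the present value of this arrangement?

CHF 617,532.57

Ordinary annuity of 10 payments, first payment at period 8.
Periodic rate r = 0.031 per year.
The ordinary-annuity PV formula values the stream one period before the first payment (period 7); discount that back 7 periods:
PV₀ = 90,100 × [1 − (1+r)^−10] / r × (1+r)^−7 = CHF 617,532.57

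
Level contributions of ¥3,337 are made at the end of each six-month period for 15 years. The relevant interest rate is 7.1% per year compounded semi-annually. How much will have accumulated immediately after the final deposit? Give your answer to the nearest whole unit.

¥173,689

This is an ordinary annuity: 30 deposits of ¥3,337 at the end of each six-month period.
Periodic rate r = 0.071/2 per half-year; n is counted in half-years.
FV = PMT × [((1+r)^n − 1)/r] = 3,337 × [(1+r)^30 − 1] / r = ¥173,689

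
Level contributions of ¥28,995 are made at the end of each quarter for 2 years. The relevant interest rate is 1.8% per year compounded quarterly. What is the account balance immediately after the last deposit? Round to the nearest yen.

¥235,646

This is an ordinary annuity: 8 deposits of ¥28,995 at the end of each quarter.
Periodic rate r = 0.018/4 per quarter; n is counted in quarters.
FV = PMT × [((1+r)^n − 1)/r] = 28,995 × [(1+r)^8 − 1] / r = ¥235,646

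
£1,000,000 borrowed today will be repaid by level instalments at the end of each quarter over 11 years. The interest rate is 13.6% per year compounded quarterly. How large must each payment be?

£44,136.69

Level ordinary annuity; solve PV = PMT × [(1 − (1+r)^−n)/r] for PMT.
Periodic rate r = 0.136/4 per quarter; n is counted in quarters.
With n = 44: PMT = 1,000,000 / ([(1 − (1+r)^−n)/r]) = £44,136.69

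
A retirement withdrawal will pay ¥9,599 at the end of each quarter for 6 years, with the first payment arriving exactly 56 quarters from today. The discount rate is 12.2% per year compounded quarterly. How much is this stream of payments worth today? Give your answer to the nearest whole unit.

Ordinary annuity of 24 payments, first payment at period 56.
Periodic rate r = 0.122/4 per quarter; n is counted in quarters.
The ordinary-annuity PV formula values the stream one period before the first payment (period 55); discount that back 55 periods:
PV₀ = 9,599 × [1 − (1+r)^−24] / r × (1+r)^−55 = ¥30,978

¥30,978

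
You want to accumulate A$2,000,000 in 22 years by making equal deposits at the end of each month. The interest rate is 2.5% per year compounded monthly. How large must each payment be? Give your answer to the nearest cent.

A$5,690.13

Level ordinary annuity; solve FV = PMT × [((1+r)^n − 1)/r] for PMT.
Periodic rate r = 0.025/12 per month; n is counted in months.
With n = 264: PMT = 2,000,000 / ([((1+r)^n − 1)/r]) = A$5,690.13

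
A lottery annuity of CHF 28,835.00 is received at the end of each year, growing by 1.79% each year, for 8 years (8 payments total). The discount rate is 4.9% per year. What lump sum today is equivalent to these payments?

CHF 198,390.20

Periodic rate r = 0.049 per year.
Growing ordinary annuity: PV = PMT₁ × [1 − ((1+g)/(1+r))^n] / (r − g) = 28,835 × [1 − ((1+0.0179)/(1+r))^8] / (r − 0.0179) = CHF 198,390.20.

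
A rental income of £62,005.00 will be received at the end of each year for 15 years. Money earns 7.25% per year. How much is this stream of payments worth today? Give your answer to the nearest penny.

This is an ordinary annuity: 15 payments of £62,005.00 at the end of each year.
Periodic rate r = 0.0725 per year.
PV = PMT × [(1 − (1+r)^−n)/r] = 62,005 × [1 − (1+r)^−15] / r = £555,925.89

£555,925.89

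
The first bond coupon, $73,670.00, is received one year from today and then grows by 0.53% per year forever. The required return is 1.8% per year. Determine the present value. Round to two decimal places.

$5,800,787.40

Periodic rate r = 0.018 per year.
Growing perpetuity (Gordon): PV = PMT₁ / (r − g) = 73,670 / (r − 0.0053) = $5,800,787.40.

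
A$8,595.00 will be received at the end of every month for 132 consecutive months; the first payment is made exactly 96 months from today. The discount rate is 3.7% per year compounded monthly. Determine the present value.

A$694,825.91

Ordinary annuity of 132 payments, first payment at period 96.
Periodic rate r = 0.037/12 per month; n is counted in months.
The ordinary-annuity PV formula values the stream one period before the first payment (period 95); discount that back 95 periods:
PV₀ = 8,595 × [1 − (1+r)^−132] / r × (1+r)^−95 = A$694,825.91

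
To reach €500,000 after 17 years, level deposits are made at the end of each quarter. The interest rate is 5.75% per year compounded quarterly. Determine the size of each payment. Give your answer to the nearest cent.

€4,384.30

Level ordinary annuity; solve FV = PMT × [((1+r)^n − 1)/r] for PMT.
Periodic rate r = 0.0575/4 per quarter; n is counted in quarters.
With n = 68: PMT = 500,000 / ([((1+r)^n − 1)/r]) = €4,384.30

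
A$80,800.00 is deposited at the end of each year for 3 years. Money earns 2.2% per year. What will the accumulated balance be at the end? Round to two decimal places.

A$247,771.91

This is an ordinary annuity: 3 deposits of A$80,800.00 at the end of each year.
Periodic rate r = 0.022 per year.
FV = PMT × [((1+r)^n − 1)/r] = 80,800 × [(1+r)^3 − 1] / r = A$247,771.91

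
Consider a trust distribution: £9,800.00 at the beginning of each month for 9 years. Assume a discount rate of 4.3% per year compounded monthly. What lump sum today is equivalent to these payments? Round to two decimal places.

£879,503.71

This is an annuity due: 108 payments of £9,800.00 at the beginning of each month.
Periodic rate r = 0.043/12 per month; n is counted in months.
PV = PMT × [(1 − (1+r)^−n)/r] × (1+r) = 9,800 × [1 − (1+r)^−108] / r × (1+r) = £879,503.71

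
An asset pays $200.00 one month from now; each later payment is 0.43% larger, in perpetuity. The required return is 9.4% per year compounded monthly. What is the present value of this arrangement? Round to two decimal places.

$56,603.77

Periodic rate r = 0.094/12 per month.
Growing perpetuity (Gordon): PV = PMT₁ / (r − g) = 200 / (r − 0.0043) = $56,603.77.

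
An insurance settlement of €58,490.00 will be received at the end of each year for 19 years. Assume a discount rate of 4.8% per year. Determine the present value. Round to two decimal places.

€718,534.75

This is an ordinary annuity: 19 payments of €58,490.00 at the end of each year.
Periodic rate r = 0.048 per year.
PV = PMT × [(1 − (1+r)^−n)/r] = 58,490 × [1 − (1+r)^−19] / r = €718,534.75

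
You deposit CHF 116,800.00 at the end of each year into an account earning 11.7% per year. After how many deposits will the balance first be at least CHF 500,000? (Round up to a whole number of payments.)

Periodic rate r = 0.117 per year.
Ordinary annuity FV: 500,000 = 116,800 × [((1+r)^n − 1)/r].
(1+r)^n = 1 + 500,000 × r / 116,800, so n = ln(1 + 500,000·r/116,800) / ln(1+r) = 3.67.
Round up to a whole number of payments: n = 4.

4 payments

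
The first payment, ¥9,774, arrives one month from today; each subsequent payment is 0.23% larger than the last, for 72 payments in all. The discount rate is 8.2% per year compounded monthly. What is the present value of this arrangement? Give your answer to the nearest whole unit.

Periodic rate r = 0.082/12 per month; n is counted in months.
Growing ordinary annuity: PV = PMT₁ × [1 − ((1+g)/(1+r))^n] / (r − g) = 9,774 × [1 − ((1+0.0023)/(1+r))^72] / (r − 0.0023) = ¥598,110.

¥598,110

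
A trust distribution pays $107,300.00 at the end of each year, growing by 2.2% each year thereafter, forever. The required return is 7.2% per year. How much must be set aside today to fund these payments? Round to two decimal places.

Periodic rate r = 0.072 per year.
Growing perpetuity (Gordon): PV = PMT₁ / (r − g) = 107,300 / (r − 0.022) = $2,146,000.00.

$2,146,000.00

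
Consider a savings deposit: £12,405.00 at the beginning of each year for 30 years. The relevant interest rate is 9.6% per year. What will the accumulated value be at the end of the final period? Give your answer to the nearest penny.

£2,073,779.12

This is an annuity due: 30 deposits of £12,405.00 at the beginning of each year.
Periodic rate r = 0.096 per year.
FV = PMT × [((1+r)^n − 1)/r] × (1+r) = 12,405 × [(1+r)^30 − 1] / r × (1+r) = £2,073,779.12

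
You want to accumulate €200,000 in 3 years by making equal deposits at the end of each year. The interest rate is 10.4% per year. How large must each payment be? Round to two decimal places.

€60,189.91

Level ordinary annuity; solve FV = PMT × [((1+r)^n − 1)/r] for PMT.
Periodic rate r = 0.104 per year.
With n = 3: PMT = 200,000 / ([((1+r)^n − 1)/r]) = €60,189.91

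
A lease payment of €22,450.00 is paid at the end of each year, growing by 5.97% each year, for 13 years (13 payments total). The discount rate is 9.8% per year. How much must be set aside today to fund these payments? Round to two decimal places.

Periodic rate r = 0.098 per year.
Growing ordinary annuity: PV = PMT₁ × [1 − ((1+g)/(1+r))^n] / (r − g) = 22,450 × [1 − ((1+0.0597)/(1+r))^13] / (r − 0.0597) = €216,703.69.

€216,703.69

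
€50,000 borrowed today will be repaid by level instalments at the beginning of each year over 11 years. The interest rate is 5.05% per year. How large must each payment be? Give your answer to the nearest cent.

Level annuity due; solve PV = PMT × [(1 − (1+r)^−n)/r] × (1+r) for PMT.
Periodic rate r = 0.0505 per year.
With n = 11: PMT = 50,000 / ([(1 − (1+r)^−n)/r] × (1+r)) = €5,745.13

€5,745.13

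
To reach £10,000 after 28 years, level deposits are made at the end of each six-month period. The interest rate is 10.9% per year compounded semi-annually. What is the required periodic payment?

Level ordinary annuity; solve FV = PMT × [((1+r)^n − 1)/r] for PMT.
Periodic rate r = 0.109/2 per half-year; n is counted in half-years.
With n = 56: PMT = 10,000 / ([((1+r)^n − 1)/r]) = £29.42

£29.42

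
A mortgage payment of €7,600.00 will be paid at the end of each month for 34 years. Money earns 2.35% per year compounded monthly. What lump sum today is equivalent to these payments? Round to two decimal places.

€2,133,963.25

This is an ordinary annuity: 408 payments of €7,600.00 at the end of each month.
Periodic rate r = 0.0235/12 per month; n is counted in months.
PV = PMT × [(1 − (1+r)^−n)/r] = 7,600 × [1 − (1+r)^−408] / r = €2,133,963.25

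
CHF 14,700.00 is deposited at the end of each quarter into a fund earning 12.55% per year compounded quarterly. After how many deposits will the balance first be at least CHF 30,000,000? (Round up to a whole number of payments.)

Periodic rate r = 0.1255/4 per quarter; n is counted in quarters.
Ordinary annuity FV: 30,000,000 = 14,700 × [((1+r)^n − 1)/r].
(1+r)^n = 1 + 30,000,000 × r / 14,700, so n = ln(1 + 30,000,000·r/14,700) / ln(1+r) = 135.14.
Round up to a whole number of payments: n = 136.

136 payments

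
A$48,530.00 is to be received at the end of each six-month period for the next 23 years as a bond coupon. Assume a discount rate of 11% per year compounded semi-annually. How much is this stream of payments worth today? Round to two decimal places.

This is an ordinary annuity: 46 payments of A$48,530.00 at the end of each six-month period.
Periodic rate r = 0.11/2 per half-year; n is counted in half-years.
PV = PMT × [(1 − (1+r)^−n)/r] = 48,530 × [1 − (1+r)^−46] / r = A$807,195.38

A$807,195.38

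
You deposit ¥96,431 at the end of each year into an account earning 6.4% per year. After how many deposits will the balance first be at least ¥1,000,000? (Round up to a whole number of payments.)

Periodic rate r = 0.064 per year.
Ordinary annuity FV: 1,000,000 = 96,431 × [((1+r)^n − 1)/r].
(1+r)^n = 1 + 1,000,000 × r / 96,431, so n = ln(1 + 1,000,000·r/96,431) / ln(1+r) = 8.21.
Round up to a whole number of payments: n = 9.

9 payments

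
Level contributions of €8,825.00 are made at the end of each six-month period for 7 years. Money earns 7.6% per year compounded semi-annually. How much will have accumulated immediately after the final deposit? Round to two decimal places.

This is an ordinary annuity: 14 deposits of €8,825.00 at the end of each six-month period.
Periodic rate r = 0.076/2 per half-year; n is counted in half-years.
FV = PMT × [((1+r)^n − 1)/r] = 8,825 × [(1+r)^14 − 1] / r = €159,229.17

€159,229.17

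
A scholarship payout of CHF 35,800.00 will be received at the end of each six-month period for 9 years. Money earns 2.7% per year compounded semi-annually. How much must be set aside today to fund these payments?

CHF 568,696.28

This is an ordinary annuity: 18 payments of CHF 35,800.00 at the end of each six-month period.
Periodic rate r = 0.027/2 per half-year; n is counted in half-years.
PV = PMT × [(1 − (1+r)^−n)/r] = 35,800 × [1 − (1+r)^−18] / r = CHF 568,696.28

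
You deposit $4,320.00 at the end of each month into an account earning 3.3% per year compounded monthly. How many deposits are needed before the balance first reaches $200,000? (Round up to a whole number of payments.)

Periodic rate r = 0.033/12 per month; n is counted in months.
Ordinary annuity FV: 200,000 = 4,320 × [((1+r)^n − 1)/r].
(1+r)^n = 1 + 200,000 × r / 4,320, so n = ln(1 + 200,000·r/4,320) / ln(1+r) = 43.64.
Round up to a whole number of payments: n = 44.

44 payments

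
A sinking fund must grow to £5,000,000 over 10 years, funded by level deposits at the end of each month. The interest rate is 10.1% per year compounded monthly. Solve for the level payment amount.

£24,269.22

Level ordinary annuity; solve FV = PMT × [((1+r)^n − 1)/r] for PMT.
Periodic rate r = 0.101/12 per month; n is counted in months.
With n = 120: PMT = 5,000,000 / ([((1+r)^n − 1)/r]) = £24,269.22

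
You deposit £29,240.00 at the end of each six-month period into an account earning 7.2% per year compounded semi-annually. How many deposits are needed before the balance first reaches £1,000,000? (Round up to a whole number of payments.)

Periodic rate r = 0.072/2 per half-year; n is counted in half-years.
Ordinary annuity FV: 1,000,000 = 29,240 × [((1+r)^n − 1)/r].
(1+r)^n = 1 + 1,000,000 × r / 29,240, so n = ln(1 + 1,000,000·r/29,240) / ln(1+r) = 22.69.
Round up to a whole number of payments: n = 23.

23 payments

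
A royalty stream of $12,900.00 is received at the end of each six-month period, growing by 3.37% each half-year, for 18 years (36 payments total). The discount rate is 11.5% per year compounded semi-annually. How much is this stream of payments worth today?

$303,168.70

Periodic rate r = 0.115/2 per half-year; n is counted in half-years.
Growing ordinary annuity: PV = PMT₁ × [1 − ((1+g)/(1+r))^n] / (r − g) = 12,900 × [1 − ((1+0.0337)/(1+r))^36] / (r − 0.0337) = $303,168.70.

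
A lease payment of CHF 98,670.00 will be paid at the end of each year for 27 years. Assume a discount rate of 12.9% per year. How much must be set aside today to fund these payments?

CHF 735,986.31

This is an ordinary annuity: 27 payments of CHF 98,670.00 at the end of each year.
Periodic rate r = 0.129 per year.
PV = PMT × [(1 − (1+r)^−n)/r] = 98,670 × [1 − (1+r)^−27] / r = CHF 735,986.31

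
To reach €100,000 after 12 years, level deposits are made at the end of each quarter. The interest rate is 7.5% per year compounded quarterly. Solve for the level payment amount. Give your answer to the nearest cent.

€1,302.82

Level ordinary annuity; solve FV = PMT × [((1+r)^n − 1)/r] for PMT.
Periodic rate r = 0.075/4 per quarter; n is counted in quarters.
With n = 48: PMT = 100,000 / ([((1+r)^n − 1)/r]) = €1,302.82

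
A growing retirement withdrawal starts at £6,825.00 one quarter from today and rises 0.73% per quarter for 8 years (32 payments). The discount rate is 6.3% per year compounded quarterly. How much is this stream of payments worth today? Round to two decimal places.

£189,462.36

Periodic rate r = 0.063/4 per quarter; n is counted in quarters.
Growing ordinary annuity: PV = PMT₁ × [1 − ((1+g)/(1+r))^n] / (r − g) = 6,825 × [1 − ((1+0.0073)/(1+r))^32] / (r − 0.0073) = £189,462.36.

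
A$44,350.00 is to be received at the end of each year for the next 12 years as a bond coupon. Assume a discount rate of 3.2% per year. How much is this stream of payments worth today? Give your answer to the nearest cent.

This is an ordinary annuity: 12 payments of A$44,350.00 at the end of each year.
Periodic rate r = 0.032 per year.
PV = PMT × [(1 − (1+r)^−n)/r] = 44,350 × [1 − (1+r)^−12] / r = A$436,235.66

A$436,235.66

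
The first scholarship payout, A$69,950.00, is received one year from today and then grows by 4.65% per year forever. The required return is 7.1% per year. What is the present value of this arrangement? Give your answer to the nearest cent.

A$2,855,102.04

Periodic rate r = 0.071 per year.
Growing perpetuity (Gordon): PV = PMT₁ / (r − g) = 69,950 / (r − 0.0465) = A$2,855,102.04.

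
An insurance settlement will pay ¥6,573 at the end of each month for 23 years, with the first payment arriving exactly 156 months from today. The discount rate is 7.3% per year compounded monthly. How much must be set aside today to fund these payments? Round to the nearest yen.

Ordinary annuity of 276 payments, first payment at period 156.
Periodic rate r = 0.073/12 per month; n is counted in months.
The ordinary-annuity PV formula values the stream one period before the first payment (period 155); discount that back 155 periods:
PV₀ = 6,573 × [1 − (1+r)^−276] / r × (1+r)^−155 = ¥342,907

¥342,907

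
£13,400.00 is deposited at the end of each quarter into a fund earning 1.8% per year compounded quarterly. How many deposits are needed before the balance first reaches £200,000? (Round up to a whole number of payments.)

Periodic rate r = 0.018/4 per quarter; n is counted in quarters.
Ordinary annuity FV: 200,000 = 13,400 × [((1+r)^n − 1)/r].
(1+r)^n = 1 + 200,000 × r / 13,400, so n = ln(1 + 200,000·r/13,400) / ln(1+r) = 14.48.
Round up to a whole number of payments: n = 15.

15 payments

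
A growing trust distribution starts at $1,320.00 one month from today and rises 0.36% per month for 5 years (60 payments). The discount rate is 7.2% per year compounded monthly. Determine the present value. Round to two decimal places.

$73,434.05

Periodic rate r = 0.072/12 per month; n is counted in months.
Growing ordinary annuity: PV = PMT₁ × [1 − ((1+g)/(1+r))^n] / (r − g) = 1,320 × [1 − ((1+0.0036)/(1+r))^60] / (r − 0.0036) = $73,434.05.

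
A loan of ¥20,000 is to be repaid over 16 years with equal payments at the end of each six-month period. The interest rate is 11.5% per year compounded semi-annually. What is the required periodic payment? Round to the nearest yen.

Level ordinary annuity; solve PV = PMT × [(1 − (1+r)^−n)/r] for PMT.
Periodic rate r = 0.115/2 per half-year; n is counted in half-years.
With n = 32: PMT = 20,000 / ([(1 − (1+r)^−n)/r]) = ¥1,381

¥1,381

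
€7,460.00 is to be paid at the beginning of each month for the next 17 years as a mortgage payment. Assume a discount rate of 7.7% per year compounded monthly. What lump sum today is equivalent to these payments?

€852,712.27

This is an annuity due: 204 payments of €7,460.00 at the beginning of each month.
Periodic rate r = 0.077/12 per month; n is counted in months.
PV = PMT × [(1 − (1+r)^−n)/r] × (1+r) = 7,460 × [1 − (1+r)^−204] / r × (1+r) = €852,712.27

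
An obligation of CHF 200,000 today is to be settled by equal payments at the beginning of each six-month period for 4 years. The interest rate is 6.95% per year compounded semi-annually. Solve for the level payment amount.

Level annuity due; solve PV = PMT × [(1 − (1+r)^−n)/r] × (1+r) for PMT.
Periodic rate r = 0.0695/2 per half-year; n is counted in half-years.
With n = 8: PMT = 200,000 / ([(1 − (1+r)^−n)/r] × (1+r)) = CHF 28,088.89

CHF 28,088.89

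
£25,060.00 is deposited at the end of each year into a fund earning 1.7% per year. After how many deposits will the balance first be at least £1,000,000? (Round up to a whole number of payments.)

Periodic rate r = 0.017 per year.
Ordinary annuity FV: 1,000,000 = 25,060 × [((1+r)^n − 1)/r].
(1+r)^n = 1 + 1,000,000 × r / 25,060, so n = ln(1 + 1,000,000·r/25,060) / ln(1+r) = 30.72.
Round up to a whole number of payments: n = 31.

31 payments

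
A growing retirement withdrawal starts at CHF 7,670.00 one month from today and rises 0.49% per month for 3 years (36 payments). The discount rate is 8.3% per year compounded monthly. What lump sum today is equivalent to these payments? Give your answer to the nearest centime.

Periodic rate r = 0.083/12 per month; n is counted in months.
Growing ordinary annuity: PV = PMT₁ × [1 − ((1+g)/(1+r))^n] / (r − g) = 7,670 × [1 − ((1+0.0049)/(1+r))^36] / (r − 0.0049) = CHF 264,826.57.

CHF 264,826.57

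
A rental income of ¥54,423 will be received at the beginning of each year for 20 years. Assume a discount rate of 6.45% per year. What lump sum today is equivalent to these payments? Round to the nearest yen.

¥640,881

This is an annuity due: 20 payments of ¥54,423 at the beginning of each year.
Periodic rate r = 0.0645 per year.
PV = PMT × [(1 − (1+r)^−n)/r] × (1+r) = 54,423 × [1 − (1+r)^−20] / r × (1+r) = ¥640,881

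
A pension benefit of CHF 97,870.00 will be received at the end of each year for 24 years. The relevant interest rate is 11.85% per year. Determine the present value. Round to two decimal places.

This is an ordinary annuity: 24 payments of CHF 97,870.00 at the end of each year.
Periodic rate r = 0.1185 per year.
PV = PMT × [(1 − (1+r)^−n)/r] = 97,870 × [1 − (1+r)^−24] / r = CHF 769,716.08

CHF 769,716.08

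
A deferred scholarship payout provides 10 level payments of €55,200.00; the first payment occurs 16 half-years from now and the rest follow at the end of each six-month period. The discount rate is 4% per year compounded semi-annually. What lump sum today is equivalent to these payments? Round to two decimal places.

€368,415.45

Ordinary annuity of 10 payments, first payment at period 16.
Periodic rate r = 0.04/2 per half-year; n is counted in half-years.
The ordinary-annuity PV formula values the stream one period before the first payment (period 15); discount that back 15 periods:
PV₀ = 55,200 × [1 − (1+r)^−10] / r × (1+r)^−15 = €368,415.45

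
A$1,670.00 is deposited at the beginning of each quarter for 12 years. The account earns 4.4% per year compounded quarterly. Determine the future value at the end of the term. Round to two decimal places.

A$106,007.66

This is an annuity due: 48 deposits of A$1,670.00 at the beginning of each quarter.
Periodic rate r = 0.044/4 per quarter; n is counted in quarters.
FV = PMT × [((1+r)^n − 1)/r] × (1+r) = 1,670 × [(1+r)^48 − 1] / r × (1+r) = A$106,007.66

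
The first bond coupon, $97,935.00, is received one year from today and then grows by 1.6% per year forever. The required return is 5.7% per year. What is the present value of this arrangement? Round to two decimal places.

Periodic rate r = 0.057 per year.
Growing perpetuity (Gordon): PV = PMT₁ / (r − g) = 97,935 / (r − 0.016) = $2,388,658.54.

$2,388,658.54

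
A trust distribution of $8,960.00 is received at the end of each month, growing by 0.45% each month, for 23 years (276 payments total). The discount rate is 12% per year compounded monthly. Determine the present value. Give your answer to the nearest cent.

$1,268,155.16

Periodic rate r = 0.12/12 per month; n is counted in months.
Growing ordinary annuity: PV = PMT₁ × [1 − ((1+g)/(1+r))^n] / (r − g) = 8,960 × [1 − ((1+0.0045)/(1+r))^276] / (r − 0.0045) = $1,268,155.16.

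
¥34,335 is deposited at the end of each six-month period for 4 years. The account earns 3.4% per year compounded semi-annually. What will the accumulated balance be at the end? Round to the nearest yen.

This is an ordinary annuity: 8 deposits of ¥34,335 at the end of each six-month period.
Periodic rate r = 0.034/2 per half-year; n is counted in half-years.
FV = PMT × [((1+r)^n − 1)/r] = 34,335 × [(1+r)^8 − 1] / r = ¥291,591

¥291,591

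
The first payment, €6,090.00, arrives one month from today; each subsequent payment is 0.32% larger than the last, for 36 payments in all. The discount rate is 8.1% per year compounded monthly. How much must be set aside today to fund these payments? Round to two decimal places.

Periodic rate r = 0.081/12 per month; n is counted in months.
Growing ordinary annuity: PV = PMT₁ × [1 − ((1+g)/(1+r))^n] / (r − g) = 6,090 × [1 − ((1+0.0032)/(1+r))^36] / (r − 0.0032) = €204,853.56.

€204,853.56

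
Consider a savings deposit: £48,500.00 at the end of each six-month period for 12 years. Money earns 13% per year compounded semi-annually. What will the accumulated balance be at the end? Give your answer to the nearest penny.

£2,636,199.45

This is an ordinary annuity: 24 deposits of £48,500.00 at the end of each six-month period.
Periodic rate r = 0.13/2 per half-year; n is counted in half-years.
FV = PMT × [((1+r)^n − 1)/r] = 48,500 × [(1+r)^24 − 1] / r = £2,636,199.45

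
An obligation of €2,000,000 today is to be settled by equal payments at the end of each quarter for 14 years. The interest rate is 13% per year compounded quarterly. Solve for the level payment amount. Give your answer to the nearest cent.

Level ordinary annuity; solve PV = PMT × [(1 − (1+r)^−n)/r] for PMT.
Periodic rate r = 0.13/4 per quarter; n is counted in quarters.
With n = 56: PMT = 2,000,000 / ([(1 − (1+r)^−n)/r]) = €78,011.06

€78,011.06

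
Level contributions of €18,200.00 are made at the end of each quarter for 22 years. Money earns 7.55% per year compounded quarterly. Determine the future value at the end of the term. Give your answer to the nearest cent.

€4,034,082.87

This is an ordinary annuity: 88 deposits of €18,200.00 at the end of each quarter.
Periodic rate r = 0.0755/4 per quarter; n is counted in quarters.
FV = PMT × [((1+r)^n − 1)/r] = 18,200 × [(1+r)^88 − 1] / r = €4,034,082.87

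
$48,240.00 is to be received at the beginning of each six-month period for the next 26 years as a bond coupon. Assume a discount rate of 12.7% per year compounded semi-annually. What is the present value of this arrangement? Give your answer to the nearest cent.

$775,038.26

This is an annuity due: 52 payments of $48,240.00 at the beginning of each six-month period.
Periodic rate r = 0.127/2 per half-year; n is counted in half-years.
PV = PMT × [(1 − (1+r)^−n)/r] × (1+r) = 48,240 × [1 − (1+r)^−52] / r × (1+r) = $775,038.26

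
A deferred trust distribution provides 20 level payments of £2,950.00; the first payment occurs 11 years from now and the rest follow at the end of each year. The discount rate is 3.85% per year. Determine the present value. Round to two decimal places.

£27,846.72

Ordinary annuity of 20 payments, first payment at period 11.
Periodic rate r = 0.0385 per year.
The ordinary-annuity PV formula values the stream one period before the first payment (period 10); discount that back 10 periods:
PV₀ = 2,950 × [1 − (1+r)^−20] / r × (1+r)^−10 = £27,846.72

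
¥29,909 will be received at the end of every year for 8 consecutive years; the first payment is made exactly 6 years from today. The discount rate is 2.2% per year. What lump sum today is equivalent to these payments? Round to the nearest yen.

¥194,827

Ordinary annuity of 8 payments, first payment at period 6.
Periodic rate r = 0.022 per year.
The ordinary-annuity PV formula values the stream one period before the first payment (period 5); discount that back 5 periods:
PV₀ = 29,909 × [1 − (1+r)^−8] / r × (1+r)^−5 = ¥194,827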